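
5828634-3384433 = 2444201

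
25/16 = 25/16  =  1.56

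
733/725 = 1 + 8/725 = 1.01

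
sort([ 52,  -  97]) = [-97,52]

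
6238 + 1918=8156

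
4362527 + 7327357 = 11689884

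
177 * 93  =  16461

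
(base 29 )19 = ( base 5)123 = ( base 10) 38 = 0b100110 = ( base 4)212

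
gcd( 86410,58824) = 2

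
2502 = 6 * 417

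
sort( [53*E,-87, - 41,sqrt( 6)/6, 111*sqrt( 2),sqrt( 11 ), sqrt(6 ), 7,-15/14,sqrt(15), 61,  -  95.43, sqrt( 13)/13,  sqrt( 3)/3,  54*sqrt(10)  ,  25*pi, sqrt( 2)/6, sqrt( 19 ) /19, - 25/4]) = [ - 95.43,  -  87,-41, - 25/4,  -  15/14, sqrt (19 ) /19, sqrt (2)/6,sqrt( 13)/13, sqrt( 6)/6, sqrt( 3 ) /3 , sqrt( 6 ), sqrt( 11), sqrt( 15 ), 7, 61, 25 * pi, 53*E, 111*sqrt(2), 54*sqrt( 10)] 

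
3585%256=1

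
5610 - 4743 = 867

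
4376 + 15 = 4391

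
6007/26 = 6007/26 = 231.04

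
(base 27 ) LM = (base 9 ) 724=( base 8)1115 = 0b1001001101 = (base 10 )589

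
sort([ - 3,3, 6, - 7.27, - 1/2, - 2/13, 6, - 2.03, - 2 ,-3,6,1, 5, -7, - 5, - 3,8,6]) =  [ - 7.27,  -  7, - 5 , - 3,-3, - 3, - 2.03, - 2, - 1/2, - 2/13, 1,3,5, 6,6, 6,  6, 8 ] 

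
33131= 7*4733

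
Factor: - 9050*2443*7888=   -  2^5*5^2*7^1*17^1*29^1*181^1* 349^1   =  -  174396975200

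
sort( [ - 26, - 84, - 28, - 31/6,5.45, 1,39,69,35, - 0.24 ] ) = [-84, - 28, - 26,-31/6, - 0.24,1, 5.45,35 , 39,69]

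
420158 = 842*499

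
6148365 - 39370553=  - 33222188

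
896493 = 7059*127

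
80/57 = 80/57 = 1.40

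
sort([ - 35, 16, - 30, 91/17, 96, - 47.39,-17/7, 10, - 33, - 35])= [ - 47.39, - 35, - 35, -33, - 30, - 17/7, 91/17, 10, 16, 96] 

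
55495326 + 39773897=95269223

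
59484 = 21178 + 38306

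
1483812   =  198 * 7494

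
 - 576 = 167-743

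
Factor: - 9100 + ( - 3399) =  - 29^1*431^1 = - 12499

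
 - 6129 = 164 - 6293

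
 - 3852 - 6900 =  - 10752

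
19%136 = 19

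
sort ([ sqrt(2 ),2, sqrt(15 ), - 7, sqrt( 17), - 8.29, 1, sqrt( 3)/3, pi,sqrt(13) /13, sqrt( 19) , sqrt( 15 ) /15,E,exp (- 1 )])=[ - 8.29, - 7, sqrt (15 ) /15,sqrt( 13 )/13, exp(-1), sqrt(3 ) /3, 1, sqrt( 2 ), 2, E,  pi, sqrt(15),sqrt(17 ), sqrt(19 ) ]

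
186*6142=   1142412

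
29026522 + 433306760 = 462333282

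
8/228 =2/57 = 0.04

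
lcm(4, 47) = 188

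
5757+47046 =52803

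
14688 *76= 1116288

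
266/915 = 266/915 = 0.29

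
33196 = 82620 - 49424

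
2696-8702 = -6006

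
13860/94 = 147+21/47=147.45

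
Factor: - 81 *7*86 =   -  2^1*3^4*7^1*43^1 = - 48762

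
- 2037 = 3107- 5144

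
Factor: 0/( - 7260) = 0^1 = 0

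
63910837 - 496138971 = -432228134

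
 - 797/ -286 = 797/286 = 2.79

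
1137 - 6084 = -4947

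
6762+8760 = 15522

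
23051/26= 886 + 15/26 = 886.58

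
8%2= 0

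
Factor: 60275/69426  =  2^( - 1)*3^( -2)*5^2*7^( - 1)*19^ ( - 1 )*29^ ( - 1 )*2411^1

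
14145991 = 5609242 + 8536749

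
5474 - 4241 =1233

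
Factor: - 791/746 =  - 2^(  -  1)*7^1  *113^1 * 373^(-1 ) 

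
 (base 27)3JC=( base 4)222120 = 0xa98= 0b101010011000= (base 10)2712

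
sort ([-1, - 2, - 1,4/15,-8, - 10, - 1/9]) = [  -  10, - 8, - 2, - 1, - 1, - 1/9,4/15 ] 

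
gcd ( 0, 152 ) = 152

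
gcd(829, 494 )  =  1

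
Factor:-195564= -2^2*3^1*43^1*379^1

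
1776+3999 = 5775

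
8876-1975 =6901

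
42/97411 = 42/97411 = 0.00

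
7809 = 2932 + 4877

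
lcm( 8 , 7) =56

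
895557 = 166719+728838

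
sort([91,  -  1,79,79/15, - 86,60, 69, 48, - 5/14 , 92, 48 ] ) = [-86,-1, - 5/14, 79/15, 48, 48,60, 69, 79,  91,92]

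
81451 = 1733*47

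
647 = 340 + 307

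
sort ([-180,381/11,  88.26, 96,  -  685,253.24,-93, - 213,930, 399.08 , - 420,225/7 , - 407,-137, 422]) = [ - 685, - 420,-407,  -  213,-180,-137,  -  93,225/7, 381/11,  88.26,96,253.24,399.08,422,930]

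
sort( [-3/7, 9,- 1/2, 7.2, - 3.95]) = [ - 3.95 , - 1/2, - 3/7, 7.2 , 9]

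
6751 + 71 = 6822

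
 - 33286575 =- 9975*3337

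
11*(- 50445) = - 554895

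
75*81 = 6075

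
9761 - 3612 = 6149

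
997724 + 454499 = 1452223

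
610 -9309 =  - 8699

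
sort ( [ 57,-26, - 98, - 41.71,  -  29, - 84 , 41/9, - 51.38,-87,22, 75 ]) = [ - 98, - 87,-84, - 51.38, - 41.71,-29, - 26,41/9,22, 57, 75 ] 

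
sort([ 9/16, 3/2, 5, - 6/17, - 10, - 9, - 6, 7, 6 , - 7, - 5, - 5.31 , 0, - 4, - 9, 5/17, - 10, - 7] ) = [- 10, - 10, - 9, - 9, - 7, - 7, - 6, - 5.31,- 5, - 4,-6/17 , 0,  5/17 , 9/16,3/2, 5, 6, 7]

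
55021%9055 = 691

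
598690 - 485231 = 113459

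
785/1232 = 785/1232 = 0.64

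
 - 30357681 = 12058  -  30369739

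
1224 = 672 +552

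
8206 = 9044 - 838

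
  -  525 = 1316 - 1841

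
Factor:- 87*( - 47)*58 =2^1*3^1 * 29^2 * 47^1  =  237162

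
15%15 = 0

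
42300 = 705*60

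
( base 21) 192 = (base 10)632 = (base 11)525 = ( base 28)mg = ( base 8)1170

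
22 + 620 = 642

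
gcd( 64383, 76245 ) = 3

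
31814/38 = 837 + 4/19 = 837.21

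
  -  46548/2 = -23274 = - 23274.00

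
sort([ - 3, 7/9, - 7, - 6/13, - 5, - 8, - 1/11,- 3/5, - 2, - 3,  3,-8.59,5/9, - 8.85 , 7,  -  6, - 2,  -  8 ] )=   [ - 8.85, - 8.59, - 8, - 8 , - 7, - 6, - 5, - 3,-3, - 2,- 2, - 3/5, - 6/13, - 1/11,5/9 , 7/9 , 3, 7 ]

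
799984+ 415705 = 1215689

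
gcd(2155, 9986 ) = 1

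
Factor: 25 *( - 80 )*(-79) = 158000 = 2^4*5^3*79^1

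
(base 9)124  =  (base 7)205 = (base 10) 103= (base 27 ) 3m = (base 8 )147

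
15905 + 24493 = 40398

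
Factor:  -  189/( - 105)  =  3^2*5^ ( - 1) = 9/5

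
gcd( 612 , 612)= 612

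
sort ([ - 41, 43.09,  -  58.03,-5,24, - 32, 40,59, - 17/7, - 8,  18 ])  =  [-58.03, - 41, - 32, - 8,-5,  -  17/7, 18, 24, 40, 43.09, 59] 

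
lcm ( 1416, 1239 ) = 9912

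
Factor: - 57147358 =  - 2^1*41^1*137^1*5087^1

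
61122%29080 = 2962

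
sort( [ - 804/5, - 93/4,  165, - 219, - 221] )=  [ - 221, - 219, - 804/5, - 93/4, 165 ]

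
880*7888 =6941440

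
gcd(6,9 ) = 3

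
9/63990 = 1/7110 = 0.00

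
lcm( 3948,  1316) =3948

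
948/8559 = 316/2853=0.11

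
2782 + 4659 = 7441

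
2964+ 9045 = 12009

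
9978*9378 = 93573684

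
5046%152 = 30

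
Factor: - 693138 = -2^1* 3^1 *115523^1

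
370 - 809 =- 439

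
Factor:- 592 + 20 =  -  2^2*11^1*13^1 = - 572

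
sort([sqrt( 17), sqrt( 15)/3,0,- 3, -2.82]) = [ - 3, - 2.82, 0, sqrt( 15) /3 , sqrt(17) ]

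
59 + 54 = 113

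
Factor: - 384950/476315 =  - 2^1 * 5^1*7^( - 1 )*  31^( - 1)*439^ (-1)*7699^1=- 76990/95263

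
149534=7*21362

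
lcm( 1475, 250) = 14750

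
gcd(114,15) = 3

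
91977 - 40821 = 51156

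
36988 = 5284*7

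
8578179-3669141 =4909038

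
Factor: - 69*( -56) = 2^3 * 3^1*7^1*23^1 = 3864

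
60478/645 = 60478/645=93.76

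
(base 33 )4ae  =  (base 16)125C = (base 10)4700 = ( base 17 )g48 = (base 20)BF0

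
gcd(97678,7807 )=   1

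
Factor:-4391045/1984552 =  - 2^( - 3)*5^1*23^1*359^( - 1)*691^( - 1 )*38183^1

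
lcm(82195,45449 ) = 3863165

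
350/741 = 350/741 =0.47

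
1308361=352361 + 956000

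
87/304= 87/304 = 0.29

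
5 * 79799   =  398995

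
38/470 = 19/235 = 0.08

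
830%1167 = 830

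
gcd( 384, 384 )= 384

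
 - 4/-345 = 4/345 = 0.01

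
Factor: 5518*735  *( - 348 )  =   - 2^3 * 3^2*5^1*7^2*29^1 * 31^1*89^1 = - 1411394040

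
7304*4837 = 35329448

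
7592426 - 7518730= 73696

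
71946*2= 143892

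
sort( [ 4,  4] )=[4, 4]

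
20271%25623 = 20271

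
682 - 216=466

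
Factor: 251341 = 37^1*6793^1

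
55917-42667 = 13250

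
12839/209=12839/209=61.43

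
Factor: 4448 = 2^5 * 139^1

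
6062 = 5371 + 691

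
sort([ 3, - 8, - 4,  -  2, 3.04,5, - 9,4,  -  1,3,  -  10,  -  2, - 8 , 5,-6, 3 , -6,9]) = [ - 10,  -  9,  -  8, - 8, - 6,  -  6, - 4,  -  2,-2,  -  1, 3,3, 3,3.04, 4, 5, 5, 9] 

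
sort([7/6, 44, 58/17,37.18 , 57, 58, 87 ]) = [7/6,58/17, 37.18,  44  ,  57, 58,87]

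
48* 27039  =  1297872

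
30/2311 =30/2311 = 0.01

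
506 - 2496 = -1990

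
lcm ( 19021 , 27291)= 627693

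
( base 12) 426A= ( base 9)10881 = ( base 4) 1301302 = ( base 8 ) 16162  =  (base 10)7282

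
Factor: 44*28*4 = 4928 =2^6*7^1*11^1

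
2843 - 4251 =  - 1408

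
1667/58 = 1667/58 = 28.74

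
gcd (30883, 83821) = 1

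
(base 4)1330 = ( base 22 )5E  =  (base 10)124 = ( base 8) 174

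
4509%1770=969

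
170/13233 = 170/13233 = 0.01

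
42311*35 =1480885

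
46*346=15916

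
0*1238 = 0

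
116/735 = 116/735  =  0.16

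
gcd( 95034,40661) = 1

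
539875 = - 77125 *( - 7)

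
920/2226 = 460/1113  =  0.41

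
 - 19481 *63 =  - 1227303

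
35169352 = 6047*5816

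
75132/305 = 246 + 102/305 = 246.33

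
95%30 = 5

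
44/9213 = 44/9213= 0.00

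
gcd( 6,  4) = 2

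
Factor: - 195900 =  - 2^2*3^1*5^2 *653^1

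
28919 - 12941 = 15978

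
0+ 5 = 5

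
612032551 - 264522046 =347510505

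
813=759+54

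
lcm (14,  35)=70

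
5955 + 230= 6185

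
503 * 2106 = 1059318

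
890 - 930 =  - 40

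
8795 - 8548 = 247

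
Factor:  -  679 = -7^1*97^1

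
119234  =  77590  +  41644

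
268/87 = 3 + 7/87= 3.08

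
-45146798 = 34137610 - 79284408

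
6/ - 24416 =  - 3/12208 = - 0.00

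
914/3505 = 914/3505= 0.26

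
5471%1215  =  611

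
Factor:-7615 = -5^1*1523^1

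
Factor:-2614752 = - 2^5*3^2*7^1*1297^1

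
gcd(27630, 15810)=30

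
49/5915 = 7/845 = 0.01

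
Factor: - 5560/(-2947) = 2^3*5^1 * 7^( - 1)*139^1 * 421^( - 1 )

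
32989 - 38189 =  - 5200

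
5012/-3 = -5012/3 = - 1670.67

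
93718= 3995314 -3901596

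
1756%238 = 90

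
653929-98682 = 555247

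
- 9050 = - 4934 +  - 4116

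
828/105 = 276/35 = 7.89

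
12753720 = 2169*5880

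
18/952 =9/476 = 0.02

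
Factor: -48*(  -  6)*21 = 2^5 * 3^3*7^1 =6048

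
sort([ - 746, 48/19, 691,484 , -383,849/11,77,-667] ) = [ - 746,-667,-383, 48/19, 77, 849/11, 484, 691 ]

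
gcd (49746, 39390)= 6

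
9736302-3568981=6167321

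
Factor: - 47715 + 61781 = 2^1 *13^1 * 541^1 = 14066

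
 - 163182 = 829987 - 993169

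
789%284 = 221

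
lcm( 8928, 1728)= 53568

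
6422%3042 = 338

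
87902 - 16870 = 71032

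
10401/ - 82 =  -127+ 13/82= - 126.84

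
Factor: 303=3^1*101^1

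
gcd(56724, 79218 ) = 978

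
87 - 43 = 44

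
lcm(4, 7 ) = 28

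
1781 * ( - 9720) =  - 17311320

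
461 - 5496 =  -5035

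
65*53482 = 3476330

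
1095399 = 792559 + 302840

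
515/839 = 515/839 =0.61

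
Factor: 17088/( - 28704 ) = - 2^1*13^(-1 )*23^ ( - 1)*89^1=   -178/299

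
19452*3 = 58356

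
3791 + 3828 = 7619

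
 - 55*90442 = - 4974310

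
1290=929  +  361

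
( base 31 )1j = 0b110010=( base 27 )1N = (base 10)50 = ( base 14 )38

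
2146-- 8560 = 10706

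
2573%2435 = 138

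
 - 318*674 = -214332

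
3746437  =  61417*61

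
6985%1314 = 415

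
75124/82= 37562/41 = 916.15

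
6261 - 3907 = 2354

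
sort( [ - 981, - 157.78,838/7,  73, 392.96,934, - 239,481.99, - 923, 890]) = [ - 981, -923,  -  239, - 157.78, 73,838/7,392.96, 481.99 , 890, 934]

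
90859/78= 1164 + 67/78=1164.86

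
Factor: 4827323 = 47^1*271^1*379^1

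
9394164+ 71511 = 9465675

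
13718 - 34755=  - 21037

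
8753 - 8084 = 669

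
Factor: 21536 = 2^5*673^1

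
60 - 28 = 32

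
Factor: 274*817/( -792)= - 111929/396 = - 2^(-2)  *  3^( - 2)*11^( - 1)*19^1*43^1*137^1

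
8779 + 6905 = 15684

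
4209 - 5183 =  - 974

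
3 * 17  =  51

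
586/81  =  7  +  19/81 =7.23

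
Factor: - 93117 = -3^1*31039^1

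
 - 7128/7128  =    -  1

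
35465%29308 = 6157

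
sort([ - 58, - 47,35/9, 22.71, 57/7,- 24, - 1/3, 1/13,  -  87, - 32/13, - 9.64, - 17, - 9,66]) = [ - 87,  -  58, - 47  ,  -  24 , - 17 , - 9.64,-9, - 32/13 , -1/3,1/13,35/9, 57/7,  22.71,66 ]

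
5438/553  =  5438/553 = 9.83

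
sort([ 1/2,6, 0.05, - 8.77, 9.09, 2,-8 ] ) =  [-8.77, - 8,0.05,1/2,2,6, 9.09]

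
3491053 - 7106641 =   -  3615588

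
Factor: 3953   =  59^1*67^1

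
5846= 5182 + 664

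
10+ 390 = 400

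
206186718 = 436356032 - 230169314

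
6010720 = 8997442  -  2986722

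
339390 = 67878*5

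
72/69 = 1 +1/23 = 1.04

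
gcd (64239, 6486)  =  69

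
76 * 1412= 107312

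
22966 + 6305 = 29271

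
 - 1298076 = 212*( - 6123)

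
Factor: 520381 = 520381^1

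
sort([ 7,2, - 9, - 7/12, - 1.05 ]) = [-9, - 1.05,- 7/12, 2 , 7 ]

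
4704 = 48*98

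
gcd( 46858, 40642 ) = 14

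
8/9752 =1/1219=0.00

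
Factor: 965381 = 29^1*33289^1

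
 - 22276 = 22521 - 44797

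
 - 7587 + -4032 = -11619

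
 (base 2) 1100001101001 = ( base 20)FC9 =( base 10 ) 6249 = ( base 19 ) h5h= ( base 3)22120110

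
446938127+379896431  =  826834558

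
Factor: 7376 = 2^4*461^1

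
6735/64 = 6735/64 = 105.23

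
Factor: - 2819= -2819^1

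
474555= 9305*51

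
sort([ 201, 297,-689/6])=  [ -689/6,201  ,  297 ] 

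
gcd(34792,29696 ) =8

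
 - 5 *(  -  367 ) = 1835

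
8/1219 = 8/1219=0.01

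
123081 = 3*41027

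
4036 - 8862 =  - 4826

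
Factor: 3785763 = 3^1 *43^1 * 29347^1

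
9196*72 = 662112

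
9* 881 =7929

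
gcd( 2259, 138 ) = 3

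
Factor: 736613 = 131^1*5623^1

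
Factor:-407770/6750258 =-203885/3375129 = -  3^( -1)*5^1 * 11^2*17^( - 1 )*337^1*66179^( - 1)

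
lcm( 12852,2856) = 25704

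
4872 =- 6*( - 812 ) 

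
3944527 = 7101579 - 3157052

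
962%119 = 10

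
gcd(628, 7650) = 2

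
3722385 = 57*65305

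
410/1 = 410 = 410.00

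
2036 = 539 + 1497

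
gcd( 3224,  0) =3224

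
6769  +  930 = 7699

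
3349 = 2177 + 1172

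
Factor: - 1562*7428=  - 11602536 = - 2^3 *3^1 * 11^1*71^1*619^1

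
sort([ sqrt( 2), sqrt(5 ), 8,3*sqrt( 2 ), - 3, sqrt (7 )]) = [ - 3,sqrt( 2 ) , sqrt( 5 ), sqrt(7),3*sqrt ( 2 ), 8 ] 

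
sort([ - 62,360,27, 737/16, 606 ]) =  [  -  62,  27,  737/16, 360, 606] 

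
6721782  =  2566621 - -4155161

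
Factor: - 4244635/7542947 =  -5^1*848927^1 *7542947^ (-1 )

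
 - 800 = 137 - 937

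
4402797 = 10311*427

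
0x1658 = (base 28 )788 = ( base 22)BI0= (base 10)5720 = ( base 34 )4w8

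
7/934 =7/934= 0.01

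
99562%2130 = 1582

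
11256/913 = 11256/913 = 12.33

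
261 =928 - 667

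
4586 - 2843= 1743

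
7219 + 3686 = 10905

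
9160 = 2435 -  - 6725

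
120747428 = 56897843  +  63849585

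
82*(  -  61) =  - 5002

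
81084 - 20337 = 60747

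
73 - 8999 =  - 8926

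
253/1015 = 253/1015 = 0.25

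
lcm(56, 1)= 56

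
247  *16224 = 4007328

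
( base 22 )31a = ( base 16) 5cc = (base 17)525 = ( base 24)2dk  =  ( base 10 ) 1484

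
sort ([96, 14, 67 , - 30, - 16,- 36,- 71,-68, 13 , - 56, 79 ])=[ - 71, - 68, - 56 ,-36, - 30, - 16, 13, 14,67, 79, 96 ] 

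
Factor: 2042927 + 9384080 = 1951^1*5857^1 =11427007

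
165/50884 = 165/50884 = 0.00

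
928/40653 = 928/40653 = 0.02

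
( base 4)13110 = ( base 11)396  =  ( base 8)724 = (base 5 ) 3333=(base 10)468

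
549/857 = 549/857 = 0.64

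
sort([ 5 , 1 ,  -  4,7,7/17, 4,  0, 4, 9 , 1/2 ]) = [-4 , 0, 7/17,1/2,1, 4,4,5, 7, 9 ] 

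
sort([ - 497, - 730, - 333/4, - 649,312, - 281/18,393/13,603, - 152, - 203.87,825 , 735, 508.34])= [ - 730, - 649,  -  497, - 203.87, - 152, - 333/4, - 281/18,393/13, 312,508.34,  603, 735,825 ]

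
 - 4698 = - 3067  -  1631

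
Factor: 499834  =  2^1*17^1*61^1*241^1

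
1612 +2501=4113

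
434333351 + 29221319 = 463554670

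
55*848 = 46640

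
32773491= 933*35127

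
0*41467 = 0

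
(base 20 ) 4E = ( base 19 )4I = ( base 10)94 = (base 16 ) 5e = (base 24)3m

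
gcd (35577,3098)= 1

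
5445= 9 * 605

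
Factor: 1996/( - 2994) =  - 2^1*3^( - 1 ) = - 2/3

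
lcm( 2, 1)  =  2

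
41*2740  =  112340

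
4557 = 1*4557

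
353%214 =139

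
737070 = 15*49138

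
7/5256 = 7/5256 = 0.00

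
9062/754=4531/377  =  12.02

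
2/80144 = 1/40072 = 0.00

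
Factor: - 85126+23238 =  - 2^6*967^1 = -61888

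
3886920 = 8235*472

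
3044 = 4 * 761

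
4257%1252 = 501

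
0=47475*0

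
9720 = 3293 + 6427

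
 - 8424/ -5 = 1684 + 4/5 = 1684.80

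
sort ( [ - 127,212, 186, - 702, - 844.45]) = [ - 844.45, - 702, - 127, 186, 212] 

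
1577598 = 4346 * 363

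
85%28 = 1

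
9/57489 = 3/19163   =  0.00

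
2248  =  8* 281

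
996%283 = 147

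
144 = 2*72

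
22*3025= 66550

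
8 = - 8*( -1)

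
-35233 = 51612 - 86845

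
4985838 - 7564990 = - 2579152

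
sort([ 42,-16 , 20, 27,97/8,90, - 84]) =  [ - 84,  -  16, 97/8,20, 27 , 42 , 90 ] 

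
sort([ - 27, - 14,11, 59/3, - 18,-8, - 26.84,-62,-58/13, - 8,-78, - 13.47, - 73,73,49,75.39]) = [ - 78,-73, - 62,- 27,  -  26.84, - 18, - 14,-13.47, - 8, - 8,  -  58/13, 11, 59/3,49,73,75.39]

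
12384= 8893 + 3491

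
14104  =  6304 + 7800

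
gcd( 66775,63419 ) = 1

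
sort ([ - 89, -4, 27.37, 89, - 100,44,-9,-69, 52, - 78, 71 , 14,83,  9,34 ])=[ - 100, - 89 , - 78, - 69, - 9,  -  4, 9, 14, 27.37,34,44, 52, 71, 83,89]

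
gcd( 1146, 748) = 2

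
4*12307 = 49228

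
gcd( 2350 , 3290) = 470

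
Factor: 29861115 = 3^1*5^1* 521^1* 3821^1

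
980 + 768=1748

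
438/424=1  +  7/212 = 1.03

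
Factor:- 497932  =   - 2^2*281^1*443^1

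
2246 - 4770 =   -  2524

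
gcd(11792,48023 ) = 1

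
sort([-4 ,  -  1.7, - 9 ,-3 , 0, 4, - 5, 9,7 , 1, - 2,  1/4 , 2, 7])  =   [ - 9, - 5, - 4,-3, - 2, - 1.7,0 , 1/4,  1,  2,4, 7 , 7, 9] 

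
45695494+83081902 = 128777396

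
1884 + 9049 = 10933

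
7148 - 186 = 6962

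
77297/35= 77297/35 = 2208.49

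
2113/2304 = 2113/2304 = 0.92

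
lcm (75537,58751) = 528759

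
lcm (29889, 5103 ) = 209223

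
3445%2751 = 694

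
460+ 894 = 1354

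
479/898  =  479/898 = 0.53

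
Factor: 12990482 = 2^1*17^1 * 382073^1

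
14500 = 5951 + 8549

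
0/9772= 0= 0.00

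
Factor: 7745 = 5^1 *1549^1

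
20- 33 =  - 13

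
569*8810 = 5012890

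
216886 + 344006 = 560892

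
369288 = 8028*46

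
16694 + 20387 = 37081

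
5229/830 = 63/10 = 6.30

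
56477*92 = 5195884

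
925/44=21 + 1/44   =  21.02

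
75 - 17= 58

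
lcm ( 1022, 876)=6132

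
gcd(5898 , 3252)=6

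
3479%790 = 319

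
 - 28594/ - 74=386+15/37=386.41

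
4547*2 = 9094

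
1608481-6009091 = -4400610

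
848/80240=53/5015 = 0.01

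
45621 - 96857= - 51236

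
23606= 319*74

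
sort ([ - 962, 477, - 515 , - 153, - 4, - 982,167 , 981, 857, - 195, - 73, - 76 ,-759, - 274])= [ - 982, - 962, - 759, - 515, - 274, - 195, - 153, - 76, - 73, - 4, 167,477, 857, 981 ]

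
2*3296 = 6592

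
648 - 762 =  - 114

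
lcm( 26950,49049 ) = 2452450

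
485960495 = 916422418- 430461923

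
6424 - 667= 5757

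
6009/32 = 187 + 25/32 = 187.78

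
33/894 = 11/298=0.04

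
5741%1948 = 1845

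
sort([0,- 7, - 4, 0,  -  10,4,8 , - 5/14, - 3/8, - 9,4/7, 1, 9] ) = [ - 10, - 9, - 7, - 4 , - 3/8, - 5/14, 0, 0,4/7, 1,4,8,9 ]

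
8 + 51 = 59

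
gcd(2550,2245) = 5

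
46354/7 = 6622=6622.00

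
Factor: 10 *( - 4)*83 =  - 3320 = - 2^3*5^1*83^1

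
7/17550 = 7/17550 = 0.00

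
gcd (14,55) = 1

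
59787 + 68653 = 128440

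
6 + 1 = 7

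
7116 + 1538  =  8654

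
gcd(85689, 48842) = 1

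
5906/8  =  738  +  1/4  =  738.25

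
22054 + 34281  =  56335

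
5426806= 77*70478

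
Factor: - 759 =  - 3^1*11^1*23^1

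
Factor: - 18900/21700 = -27/31=- 3^3*31^( - 1 ) 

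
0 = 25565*0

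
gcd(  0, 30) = 30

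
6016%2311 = 1394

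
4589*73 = 334997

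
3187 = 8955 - 5768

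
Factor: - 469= -7^1*67^1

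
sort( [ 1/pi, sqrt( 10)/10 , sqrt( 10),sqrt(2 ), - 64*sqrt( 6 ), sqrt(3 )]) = [ - 64*sqrt( 6), sqrt (10 ) /10,  1/pi, sqrt( 2 ),sqrt (3 ) , sqrt( 10) ]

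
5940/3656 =1485/914 = 1.62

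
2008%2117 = 2008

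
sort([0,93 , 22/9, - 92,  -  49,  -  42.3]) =[ - 92,-49, - 42.3, 0,22/9, 93]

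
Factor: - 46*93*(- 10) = 42780 = 2^2*3^1 * 5^1 *23^1*31^1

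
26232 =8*3279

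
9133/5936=9133/5936= 1.54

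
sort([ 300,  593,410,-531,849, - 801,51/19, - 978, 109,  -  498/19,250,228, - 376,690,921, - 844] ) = [ - 978,-844,-801,-531, - 376, - 498/19, 51/19,109, 228, 250,300,410,593 , 690,849,  921] 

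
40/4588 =10/1147= 0.01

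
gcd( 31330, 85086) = 2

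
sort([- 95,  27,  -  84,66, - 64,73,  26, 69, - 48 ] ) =[-95, - 84, - 64,-48,26, 27, 66,  69,73 ] 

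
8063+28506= 36569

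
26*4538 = 117988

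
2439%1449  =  990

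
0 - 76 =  - 76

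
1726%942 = 784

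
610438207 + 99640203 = 710078410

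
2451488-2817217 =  - 365729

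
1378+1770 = 3148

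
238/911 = 238/911 = 0.26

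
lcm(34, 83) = 2822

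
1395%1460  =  1395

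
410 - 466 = -56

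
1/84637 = 1/84637 = 0.00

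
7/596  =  7/596 =0.01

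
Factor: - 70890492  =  -2^2*3^1*79^1*74779^1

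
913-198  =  715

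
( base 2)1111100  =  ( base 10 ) 124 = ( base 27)4G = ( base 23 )59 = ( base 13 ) 97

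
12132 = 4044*3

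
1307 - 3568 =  - 2261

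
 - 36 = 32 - 68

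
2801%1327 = 147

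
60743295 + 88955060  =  149698355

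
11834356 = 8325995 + 3508361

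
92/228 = 23/57 = 0.40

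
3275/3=3275/3= 1091.67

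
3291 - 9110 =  - 5819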